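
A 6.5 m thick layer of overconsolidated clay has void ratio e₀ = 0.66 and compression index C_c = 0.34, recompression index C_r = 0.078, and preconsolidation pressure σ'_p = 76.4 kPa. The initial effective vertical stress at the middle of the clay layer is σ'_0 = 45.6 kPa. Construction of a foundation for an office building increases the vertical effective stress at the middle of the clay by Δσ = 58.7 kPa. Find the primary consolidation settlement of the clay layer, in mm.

S_c ≈ 248 mm

Final effective stress: σ'_f = 45.6 + 58.7 = 104.3 kPa.
σ'_f = 104.3 > σ'_p = 76.4 kPa, so the stress path crosses the preconsolidation pressure — recompression up to σ'_p, then virgin compression beyond:
S_c = H/(1+e₀)·[C_r·log₁₀(σ'_p/σ'_0) + C_c·log₁₀(σ'_f/σ'_p)]
    = 6.5/1.66 × [0.078×log₁₀(76.4/45.6) + 0.34×log₁₀(104.3/76.4)]
    = 3.9157 × [0.017482 + 0.045965] = 0.2484 m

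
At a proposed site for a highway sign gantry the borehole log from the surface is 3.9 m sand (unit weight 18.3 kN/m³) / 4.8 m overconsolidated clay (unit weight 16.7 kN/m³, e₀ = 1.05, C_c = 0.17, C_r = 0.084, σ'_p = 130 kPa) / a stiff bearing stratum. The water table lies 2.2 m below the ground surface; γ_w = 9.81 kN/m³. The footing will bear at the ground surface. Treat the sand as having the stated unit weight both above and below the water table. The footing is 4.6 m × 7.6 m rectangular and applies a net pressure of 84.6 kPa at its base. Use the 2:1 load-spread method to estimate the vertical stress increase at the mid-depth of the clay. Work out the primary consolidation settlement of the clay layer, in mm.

S_c ≈ 20.7 mm

Mid-depth of clay below the ground surface: z = 3.9 + 4.8/2 = 6.3 m.
Total vertical stress at mid-clay: σ_v = 18.3×3.9 + 16.7×2.4 = 111.45 kPa.
Pore pressure: u = 9.81×(6.3 − 2.2) = 40.221 kPa.
Initial effective stress: σ'_0 = σ_v − u = 111.45 − 40.221 = 71.229 kPa.
Stress increase at mid-clay by the 2:1 spreading method:
Δσ = qBL/((B+z)(L+z)) = 84.6×4.6×7.6/((4.6+6.3)(7.6+6.3)) = 19.521 kPa
Final effective stress: σ'_f = 71.229 + 19.521 = 90.75 kPa.
σ'_f = 90.75 ≤ σ'_p = 130 kPa, so the clay remains overconsolidated and only the recompression index applies:
S_c = C_r·H/(1+e₀)·log₁₀(σ'_f/σ'_0) = 0.084×4.8/2.05×log₁₀(90.75/71.229)
    = 0.19669 × 0.10519 = 0.02069 m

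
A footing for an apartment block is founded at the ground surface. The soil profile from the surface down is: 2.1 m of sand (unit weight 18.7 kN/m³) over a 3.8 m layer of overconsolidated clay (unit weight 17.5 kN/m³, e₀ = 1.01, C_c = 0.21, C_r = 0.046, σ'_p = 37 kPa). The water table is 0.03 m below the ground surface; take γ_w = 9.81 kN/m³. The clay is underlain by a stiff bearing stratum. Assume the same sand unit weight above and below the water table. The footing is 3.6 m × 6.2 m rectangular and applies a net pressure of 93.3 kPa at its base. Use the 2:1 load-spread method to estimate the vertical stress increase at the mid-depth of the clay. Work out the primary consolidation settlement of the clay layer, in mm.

S_c ≈ 88.3 mm

Mid-depth of clay below the ground surface: z = 2.1 + 3.8/2 = 4 m.
Total vertical stress at mid-clay: σ_v = 18.7×2.1 + 17.5×1.9 = 72.52 kPa.
Pore pressure: u = 9.81×(4 − 0.03) = 38.946 kPa.
Initial effective stress: σ'_0 = σ_v − u = 72.52 − 38.946 = 33.574 kPa.
Stress increase at mid-clay by the 2:1 spreading method:
Δσ = qBL/((B+z)(L+z)) = 93.3×3.6×6.2/((3.6+4)(6.2+4)) = 26.863 kPa
Final effective stress: σ'_f = 33.574 + 26.863 = 60.437 kPa.
σ'_f = 60.437 > σ'_p = 37 kPa, so the stress path crosses the preconsolidation pressure — recompression up to σ'_p, then virgin compression beyond:
S_c = H/(1+e₀)·[C_r·log₁₀(σ'_p/σ'_0) + C_c·log₁₀(σ'_f/σ'_p)]
    = 3.8/2.01 × [0.046×log₁₀(37/33.574) + 0.21×log₁₀(60.437/37)]
    = 1.8905 × [0.0019411 + 0.044751] = 0.08827 m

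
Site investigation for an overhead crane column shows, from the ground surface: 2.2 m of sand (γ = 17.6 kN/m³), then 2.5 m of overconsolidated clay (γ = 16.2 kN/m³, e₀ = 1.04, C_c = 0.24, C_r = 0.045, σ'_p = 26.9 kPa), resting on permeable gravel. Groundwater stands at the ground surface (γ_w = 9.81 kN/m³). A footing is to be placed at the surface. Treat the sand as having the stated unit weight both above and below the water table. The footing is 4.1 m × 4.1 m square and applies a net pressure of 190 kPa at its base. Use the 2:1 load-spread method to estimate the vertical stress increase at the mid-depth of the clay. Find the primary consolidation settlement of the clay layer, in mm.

S_c ≈ 143 mm

Mid-depth of clay below the ground surface: z = 2.2 + 2.5/2 = 3.45 m.
Total vertical stress at mid-clay: σ_v = 17.6×2.2 + 16.2×1.25 = 58.97 kPa.
Pore pressure: u = 9.81×(3.45 − 0) = 33.845 kPa.
Initial effective stress: σ'_0 = σ_v − u = 58.97 − 33.845 = 25.125 kPa.
Stress increase at mid-clay by the 2:1 spreading method:
Δσ = qBL/((B+z)(L+z)) = 190×4.1×4.1/((4.1+3.45)(4.1+3.45)) = 56.031 kPa
Final effective stress: σ'_f = 25.125 + 56.031 = 81.156 kPa.
σ'_f = 81.156 > σ'_p = 26.9 kPa, so the stress path crosses the preconsolidation pressure — recompression up to σ'_p, then virgin compression beyond:
S_c = H/(1+e₀)·[C_r·log₁₀(σ'_p/σ'_0) + C_c·log₁₀(σ'_f/σ'_p)]
    = 2.5/2.04 × [0.045×log₁₀(26.9/25.125) + 0.24×log₁₀(81.156/26.9)]
    = 1.2255 × [0.0013341 + 0.1151] = 0.1427 m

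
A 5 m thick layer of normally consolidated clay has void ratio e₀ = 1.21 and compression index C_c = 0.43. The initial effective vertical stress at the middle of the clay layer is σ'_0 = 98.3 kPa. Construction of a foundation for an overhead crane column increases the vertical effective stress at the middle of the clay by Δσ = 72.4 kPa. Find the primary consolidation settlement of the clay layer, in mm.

Final effective stress: σ'_f = σ'_0 + Δσ = 98.3 + 72.4 = 170.7 kPa.
Normally consolidated clay, so the full stress increment lies on the virgin compression line:
S_c = C_c·H/(1+e₀)·log₁₀(σ'_f/σ'_0) = 0.43×5/(1+1.21)×log₁₀(170.7/98.3)
    = 0.97285 × 0.23968 = 0.2332 m

S_c ≈ 233 mm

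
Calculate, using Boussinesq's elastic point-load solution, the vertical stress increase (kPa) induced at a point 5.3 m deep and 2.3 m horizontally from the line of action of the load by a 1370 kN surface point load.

Δσ_z ≈ 15.1 kPa

Boussinesq vertical stress below a point load on an elastic half-space:
Δσ_z = 3P/(2πz²) · [1 + (r/z)²]^(−5/2)
r/z = 2.3/5.3 = 0.43396; [1+(r/z)²]^(−5/2) = 0.64963.
Δσ_z = 3×1370/(2π×5.3²) × 0.64963 = 23.287 × 0.64963 = 15.13 kPa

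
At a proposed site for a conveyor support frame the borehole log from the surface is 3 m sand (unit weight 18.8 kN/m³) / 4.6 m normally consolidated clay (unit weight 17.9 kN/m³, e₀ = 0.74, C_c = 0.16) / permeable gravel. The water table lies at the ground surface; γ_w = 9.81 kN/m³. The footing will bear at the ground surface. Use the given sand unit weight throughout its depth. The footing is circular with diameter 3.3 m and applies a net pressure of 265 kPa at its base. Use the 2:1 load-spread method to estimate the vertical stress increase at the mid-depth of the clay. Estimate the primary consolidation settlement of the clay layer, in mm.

Mid-depth of clay below the ground surface: z = 3 + 4.6/2 = 5.3 m.
Total vertical stress at mid-clay: σ_v = 18.8×3 + 17.9×2.3 = 97.57 kPa.
Pore pressure: u = 9.81×(5.3 − 0) = 51.993 kPa.
Initial effective stress: σ'_0 = σ_v − u = 97.57 − 51.993 = 45.577 kPa.
Stress increase at mid-clay by the 2:1 spreading method:
Δσ ≈ qD²/(D+z)² = 265×3.3²/(3.3+5.3)² = 39.019 kPa
Final effective stress: σ'_f = σ'_0 + Δσ = 45.577 + 39.019 = 84.596 kPa.
Normally consolidated clay, so the full stress increment lies on the virgin compression line:
S_c = C_c·H/(1+e₀)·log₁₀(σ'_f/σ'_0) = 0.16×4.6/(1+0.74)×log₁₀(84.596/45.577)
    = 0.42299 × 0.2686 = 0.1136 m

S_c ≈ 114 mm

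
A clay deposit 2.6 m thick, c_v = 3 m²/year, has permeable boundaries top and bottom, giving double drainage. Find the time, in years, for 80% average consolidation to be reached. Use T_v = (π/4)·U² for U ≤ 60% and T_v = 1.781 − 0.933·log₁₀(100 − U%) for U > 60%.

t ≈ 0.319 years

Drainage path length: H_d = H/2 = 1.3 m (double drainage).
U > 60%: T_v = 1.781 − 0.933·log₁₀(100 − 80) = 0.56714.
t = T_v·H_d²/c_v = 0.56714×1.3²/3 = 0.3195 years.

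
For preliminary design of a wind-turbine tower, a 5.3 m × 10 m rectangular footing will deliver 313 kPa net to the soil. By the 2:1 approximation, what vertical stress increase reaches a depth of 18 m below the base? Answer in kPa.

By the 2:1 method the load spreads at 1 horizontal : 2 vertical, so at depth z the loaded area has grown by z in each plan dimension:
Δσ = qBL/((B+z)(L+z)) = 313×5.3×10/((5.3+18)(10+18)) = 25.428 kPa

Δσ_z ≈ 25.4 kPa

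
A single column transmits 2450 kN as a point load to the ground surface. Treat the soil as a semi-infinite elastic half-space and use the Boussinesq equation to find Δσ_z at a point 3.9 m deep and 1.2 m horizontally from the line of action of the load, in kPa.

Boussinesq vertical stress below a point load on an elastic half-space:
Δσ_z = 3P/(2πz²) · [1 + (r/z)²]^(−5/2)
r/z = 1.2/3.9 = 0.30769; [1+(r/z)²]^(−5/2) = 0.7976.
Δσ_z = 3×2450/(2π×3.9²) × 0.7976 = 76.909 × 0.7976 = 61.34 kPa

Δσ_z ≈ 61.3 kPa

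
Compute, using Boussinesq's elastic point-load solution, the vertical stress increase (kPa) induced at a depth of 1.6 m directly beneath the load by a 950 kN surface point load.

Boussinesq vertical stress below a point load on an elastic half-space:
Δσ_z = 3P/(2πz²) · [1 + (r/z)²]^(−5/2)
r/z = 0/1.6 = 0; [1+(r/z)²]^(−5/2) = 1.
Δσ_z = 3×950/(2π×1.6²) × 1 = 177.18 × 1 = 177.2 kPa

Δσ_z ≈ 177 kPa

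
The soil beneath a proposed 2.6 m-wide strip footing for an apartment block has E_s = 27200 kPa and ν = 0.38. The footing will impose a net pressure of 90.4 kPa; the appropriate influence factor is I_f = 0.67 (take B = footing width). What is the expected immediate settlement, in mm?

Immediate (elastic) settlement: S_e = q·B·(1−ν²)/E_s · I_f.
S_e = 90.4 × 2.6 × (1 − 0.38²) / 27200 × 0.67
    = 90.4 × 2.6 × 0.8556 / 27200 × 0.67
    = 0.004954 m = 4.954 mm

S_e ≈ 4.95 mm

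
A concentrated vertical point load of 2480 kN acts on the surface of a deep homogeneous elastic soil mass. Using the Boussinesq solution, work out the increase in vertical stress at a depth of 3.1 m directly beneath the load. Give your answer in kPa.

Δσ_z ≈ 123 kPa

Boussinesq vertical stress below a point load on an elastic half-space:
Δσ_z = 3P/(2πz²) · [1 + (r/z)²]^(−5/2)
r/z = 0/3.1 = 0; [1+(r/z)²]^(−5/2) = 1.
Δσ_z = 3×2480/(2π×3.1²) × 1 = 123.22 × 1 = 123.2 kPa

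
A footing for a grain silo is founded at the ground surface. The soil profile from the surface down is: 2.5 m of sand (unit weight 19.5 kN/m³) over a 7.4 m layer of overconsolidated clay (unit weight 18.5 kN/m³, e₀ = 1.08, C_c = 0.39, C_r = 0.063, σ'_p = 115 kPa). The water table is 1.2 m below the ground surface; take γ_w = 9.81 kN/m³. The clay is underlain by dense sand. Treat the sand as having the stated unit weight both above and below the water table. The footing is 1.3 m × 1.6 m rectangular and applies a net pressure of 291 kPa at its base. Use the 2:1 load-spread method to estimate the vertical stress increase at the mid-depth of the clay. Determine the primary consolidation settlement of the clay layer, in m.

Mid-depth of clay below the ground surface: z = 2.5 + 7.4/2 = 6.2 m.
Total vertical stress at mid-clay: σ_v = 19.5×2.5 + 18.5×3.7 = 117.2 kPa.
Pore pressure: u = 9.81×(6.2 − 1.2) = 49.05 kPa.
Initial effective stress: σ'_0 = σ_v − u = 117.2 − 49.05 = 68.15 kPa.
Stress increase at mid-clay by the 2:1 spreading method:
Δσ = qBL/((B+z)(L+z)) = 291×1.3×1.6/((1.3+6.2)(1.6+6.2)) = 10.347 kPa
Final effective stress: σ'_f = 68.15 + 10.347 = 78.497 kPa.
σ'_f = 78.497 ≤ σ'_p = 115 kPa, so the clay remains overconsolidated and only the recompression index applies:
S_c = C_r·H/(1+e₀)·log₁₀(σ'_f/σ'_0) = 0.063×7.4/2.08×log₁₀(78.497/68.15)
    = 0.22414 × 0.061387 = 0.01376 m

S_c ≈ 0.0138 m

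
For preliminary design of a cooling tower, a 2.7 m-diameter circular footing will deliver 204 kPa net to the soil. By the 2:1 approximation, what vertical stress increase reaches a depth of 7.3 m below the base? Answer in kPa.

By the 2:1 method the load spreads at 1 horizontal : 2 vertical, so at depth z the loaded area has grown by z in each plan dimension:
Δσ ≈ qD²/(D+z)² = 204×2.7²/(2.7+7.3)² = 14.872 kPa

Δσ_z ≈ 14.9 kPa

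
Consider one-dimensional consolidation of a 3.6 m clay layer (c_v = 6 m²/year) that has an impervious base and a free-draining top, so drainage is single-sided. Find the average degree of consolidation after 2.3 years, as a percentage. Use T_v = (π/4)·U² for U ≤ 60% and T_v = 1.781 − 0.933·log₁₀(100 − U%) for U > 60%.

Drainage path length: H_d = H = 3.6 m (single drainage).
T_v = c_v·t/H_d² = 6×2.3/3.6² = 1.0648.
T_v = 1.0648 corresponds to the U > 60% branch:
U = 1 − 10^((1.781 − T_v)/0.933)/100 = 0.9414

U ≈ 94.1 %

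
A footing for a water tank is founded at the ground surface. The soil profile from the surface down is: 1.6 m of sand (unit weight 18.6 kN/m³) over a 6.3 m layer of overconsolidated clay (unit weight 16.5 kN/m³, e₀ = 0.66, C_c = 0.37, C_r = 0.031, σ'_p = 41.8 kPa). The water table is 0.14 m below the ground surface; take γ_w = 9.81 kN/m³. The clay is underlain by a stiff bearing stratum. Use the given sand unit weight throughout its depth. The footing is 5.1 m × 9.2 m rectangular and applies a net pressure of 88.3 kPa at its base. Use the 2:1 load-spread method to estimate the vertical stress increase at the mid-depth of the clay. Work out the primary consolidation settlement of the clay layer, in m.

S_c ≈ 0.292 m

Mid-depth of clay below the ground surface: z = 1.6 + 6.3/2 = 4.75 m.
Total vertical stress at mid-clay: σ_v = 18.6×1.6 + 16.5×3.15 = 81.735 kPa.
Pore pressure: u = 9.81×(4.75 − 0.14) = 45.224 kPa.
Initial effective stress: σ'_0 = σ_v − u = 81.735 − 45.224 = 36.511 kPa.
Stress increase at mid-clay by the 2:1 spreading method:
Δσ = qBL/((B+z)(L+z)) = 88.3×5.1×9.2/((5.1+4.75)(9.2+4.75)) = 30.151 kPa
Final effective stress: σ'_f = 36.511 + 30.151 = 66.662 kPa.
σ'_f = 66.662 > σ'_p = 41.8 kPa, so the stress path crosses the preconsolidation pressure — recompression up to σ'_p, then virgin compression beyond:
S_c = H/(1+e₀)·[C_r·log₁₀(σ'_p/σ'_0) + C_c·log₁₀(σ'_f/σ'_p)]
    = 6.3/1.66 × [0.031×log₁₀(41.8/36.511) + 0.37×log₁₀(66.662/41.8)]
    = 3.7952 × [0.0018213 + 0.075] = 0.2916 m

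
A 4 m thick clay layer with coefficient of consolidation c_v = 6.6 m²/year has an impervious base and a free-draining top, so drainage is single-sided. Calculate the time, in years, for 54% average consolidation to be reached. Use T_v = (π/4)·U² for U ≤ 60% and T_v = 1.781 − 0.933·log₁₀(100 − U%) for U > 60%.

Drainage path length: H_d = H = 4 m (single drainage).
U ≤ 60%: T_v = (π/4)·U² = (π/4)×0.54² = 0.22902.
t = T_v·H_d²/c_v = 0.22902×4²/6.6 = 0.5552 years.

t ≈ 0.555 years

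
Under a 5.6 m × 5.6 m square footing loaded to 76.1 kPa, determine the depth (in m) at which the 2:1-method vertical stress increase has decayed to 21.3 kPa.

2:1 spreading — at depth z the loaded area has grown by z in each plan dimension:
qB²/(B+z)² = Δσ_z ⇒ z = B(√(q/Δσ_z) − 1) = 5.6×(√(76.1/21.3) − 1) = 4.985 m

z ≈ 4.98 m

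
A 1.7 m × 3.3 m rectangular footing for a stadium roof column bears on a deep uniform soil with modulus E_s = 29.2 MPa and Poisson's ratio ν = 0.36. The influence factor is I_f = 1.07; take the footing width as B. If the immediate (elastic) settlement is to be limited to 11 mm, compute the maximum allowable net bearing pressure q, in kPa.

E_s = 29.2 MPa = 29200 kPa.
S_e = q·B·(1−ν²)/E_s · I_f  ⇒  q = S_e·E_s / (B·(1−ν²)·I_f).
q = 0.011 × 29200 / (1.7 × 0.8704 × 1.07) = 202.9 kPa

q ≈ 203 kPa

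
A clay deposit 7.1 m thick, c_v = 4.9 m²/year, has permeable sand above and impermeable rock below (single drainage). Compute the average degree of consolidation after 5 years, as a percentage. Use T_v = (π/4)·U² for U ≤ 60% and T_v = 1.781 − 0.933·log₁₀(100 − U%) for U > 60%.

Drainage path length: H_d = H = 7.1 m (single drainage).
T_v = c_v·t/H_d² = 4.9×5/7.1² = 0.48601.
T_v = 0.48601 corresponds to the U > 60% branch:
U = 1 − 10^((1.781 − T_v)/0.933)/100 = 0.7557

U ≈ 75.6 %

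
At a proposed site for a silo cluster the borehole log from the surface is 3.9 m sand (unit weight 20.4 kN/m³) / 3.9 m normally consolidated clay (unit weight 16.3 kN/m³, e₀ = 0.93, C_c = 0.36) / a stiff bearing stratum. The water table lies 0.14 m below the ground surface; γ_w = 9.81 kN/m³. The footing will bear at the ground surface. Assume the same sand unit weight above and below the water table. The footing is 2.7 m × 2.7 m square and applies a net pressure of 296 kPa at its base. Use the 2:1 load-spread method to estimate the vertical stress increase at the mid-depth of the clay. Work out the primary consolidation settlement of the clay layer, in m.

Mid-depth of clay below the ground surface: z = 3.9 + 3.9/2 = 5.85 m.
Total vertical stress at mid-clay: σ_v = 20.4×3.9 + 16.3×1.95 = 111.34 kPa.
Pore pressure: u = 9.81×(5.85 − 0.14) = 56.015 kPa.
Initial effective stress: σ'_0 = σ_v − u = 111.34 − 56.015 = 55.325 kPa.
Stress increase at mid-clay by the 2:1 spreading method:
Δσ = qBL/((B+z)(L+z)) = 296×2.7×2.7/((2.7+5.85)(2.7+5.85)) = 29.518 kPa
Final effective stress: σ'_f = σ'_0 + Δσ = 55.325 + 29.518 = 84.843 kPa.
Normally consolidated clay, so the full stress increment lies on the virgin compression line:
S_c = C_c·H/(1+e₀)·log₁₀(σ'_f/σ'_0) = 0.36×3.9/(1+0.93)×log₁₀(84.843/55.325)
    = 0.72746 × 0.18569 = 0.1351 m

S_c ≈ 0.135 m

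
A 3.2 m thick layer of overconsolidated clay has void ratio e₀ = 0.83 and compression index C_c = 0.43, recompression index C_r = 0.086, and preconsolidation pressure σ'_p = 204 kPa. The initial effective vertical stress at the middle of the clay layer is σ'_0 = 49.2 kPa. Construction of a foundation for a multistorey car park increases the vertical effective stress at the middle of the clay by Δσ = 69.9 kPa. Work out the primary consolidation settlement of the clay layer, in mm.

S_c ≈ 57.7 mm

Final effective stress: σ'_f = 49.2 + 69.9 = 119.1 kPa.
σ'_f = 119.1 ≤ σ'_p = 204 kPa, so the clay remains overconsolidated and only the recompression index applies:
S_c = C_r·H/(1+e₀)·log₁₀(σ'_f/σ'_0) = 0.086×3.2/1.83×log₁₀(119.1/49.2)
    = 0.15038 × 0.38395 = 0.05774 m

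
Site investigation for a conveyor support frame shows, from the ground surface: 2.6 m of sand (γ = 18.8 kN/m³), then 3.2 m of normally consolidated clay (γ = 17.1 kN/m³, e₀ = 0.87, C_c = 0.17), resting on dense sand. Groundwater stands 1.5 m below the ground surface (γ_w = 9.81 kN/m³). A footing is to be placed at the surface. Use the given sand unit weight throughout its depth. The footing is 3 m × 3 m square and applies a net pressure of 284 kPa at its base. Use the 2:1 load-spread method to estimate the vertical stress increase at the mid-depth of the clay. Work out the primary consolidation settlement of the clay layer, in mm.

Mid-depth of clay below the ground surface: z = 2.6 + 3.2/2 = 4.2 m.
Total vertical stress at mid-clay: σ_v = 18.8×2.6 + 17.1×1.6 = 76.24 kPa.
Pore pressure: u = 9.81×(4.2 − 1.5) = 26.487 kPa.
Initial effective stress: σ'_0 = σ_v − u = 76.24 − 26.487 = 49.753 kPa.
Stress increase at mid-clay by the 2:1 spreading method:
Δσ = qBL/((B+z)(L+z)) = 284×3×3/((3+4.2)(3+4.2)) = 49.306 kPa
Final effective stress: σ'_f = σ'_0 + Δσ = 49.753 + 49.306 = 99.059 kPa.
Normally consolidated clay, so the full stress increment lies on the virgin compression line:
S_c = C_c·H/(1+e₀)·log₁₀(σ'_f/σ'_0) = 0.17×3.2/(1+0.87)×log₁₀(99.059/49.753)
    = 0.29091 × 0.29907 = 0.087 m

S_c ≈ 87 mm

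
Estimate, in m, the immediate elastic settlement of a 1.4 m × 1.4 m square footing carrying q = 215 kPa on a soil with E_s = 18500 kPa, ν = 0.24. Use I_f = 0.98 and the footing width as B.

S_e ≈ 0.015 m

Immediate (elastic) settlement: S_e = q·B·(1−ν²)/E_s · I_f.
S_e = 215 × 1.4 × (1 − 0.24²) / 18500 × 0.98
    = 215 × 1.4 × 0.9424 / 18500 × 0.98
    = 0.01503 m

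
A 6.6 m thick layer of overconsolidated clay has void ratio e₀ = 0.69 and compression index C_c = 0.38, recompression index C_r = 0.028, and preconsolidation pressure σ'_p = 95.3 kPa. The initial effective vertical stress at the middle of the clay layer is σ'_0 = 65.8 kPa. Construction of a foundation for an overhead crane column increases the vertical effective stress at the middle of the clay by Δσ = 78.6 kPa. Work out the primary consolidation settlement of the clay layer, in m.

S_c ≈ 0.285 m

Final effective stress: σ'_f = 65.8 + 78.6 = 144.4 kPa.
σ'_f = 144.4 > σ'_p = 95.3 kPa, so the stress path crosses the preconsolidation pressure — recompression up to σ'_p, then virgin compression beyond:
S_c = H/(1+e₀)·[C_r·log₁₀(σ'_p/σ'_0) + C_c·log₁₀(σ'_f/σ'_p)]
    = 6.6/1.69 × [0.028×log₁₀(95.3/65.8) + 0.38×log₁₀(144.4/95.3)]
    = 3.9053 × [0.0045043 + 0.06858] = 0.2854 m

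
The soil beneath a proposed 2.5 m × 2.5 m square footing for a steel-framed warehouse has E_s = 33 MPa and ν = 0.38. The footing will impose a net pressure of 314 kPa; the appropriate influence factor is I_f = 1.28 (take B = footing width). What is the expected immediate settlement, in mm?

S_e ≈ 26.1 mm

Immediate (elastic) settlement: S_e = q·B·(1−ν²)/E_s · I_f.
E_s = 33 MPa = 33000 kPa.
S_e = 314 × 2.5 × (1 − 0.38²) / 33000 × 1.28
    = 314 × 2.5 × 0.8556 / 33000 × 1.28
    = 0.02605 m = 26.05 mm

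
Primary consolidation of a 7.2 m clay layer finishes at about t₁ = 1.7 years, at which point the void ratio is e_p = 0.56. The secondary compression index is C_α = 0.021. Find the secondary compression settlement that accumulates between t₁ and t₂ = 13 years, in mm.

Secondary compression: S_s = C_α·H/(1+e_p)·log₁₀(t₂/t₁)
S_s = 0.021×7.2/(1+0.56)×log₁₀(13/1.7)
    = 0.09692 × 0.8835 = 0.08563 m

S_s ≈ 85.6 mm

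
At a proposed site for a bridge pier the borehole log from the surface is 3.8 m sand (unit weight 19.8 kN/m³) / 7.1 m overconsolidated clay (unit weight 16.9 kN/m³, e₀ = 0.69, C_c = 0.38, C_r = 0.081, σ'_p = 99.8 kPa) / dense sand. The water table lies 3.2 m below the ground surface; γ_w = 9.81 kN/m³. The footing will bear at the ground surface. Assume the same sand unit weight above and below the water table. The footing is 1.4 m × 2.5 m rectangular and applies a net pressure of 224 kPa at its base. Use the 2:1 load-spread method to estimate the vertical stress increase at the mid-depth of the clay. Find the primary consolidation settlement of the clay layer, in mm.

Mid-depth of clay below the ground surface: z = 3.8 + 7.1/2 = 7.35 m.
Total vertical stress at mid-clay: σ_v = 19.8×3.8 + 16.9×3.55 = 135.23 kPa.
Pore pressure: u = 9.81×(7.35 − 3.2) = 40.712 kPa.
Initial effective stress: σ'_0 = σ_v − u = 135.23 − 40.712 = 94.518 kPa.
Stress increase at mid-clay by the 2:1 spreading method:
Δσ = qBL/((B+z)(L+z)) = 224×1.4×2.5/((1.4+7.35)(2.5+7.35)) = 9.0964 kPa
Final effective stress: σ'_f = 94.518 + 9.0964 = 103.61 kPa.
σ'_f = 103.61 > σ'_p = 99.8 kPa, so the stress path crosses the preconsolidation pressure — recompression up to σ'_p, then virgin compression beyond:
S_c = H/(1+e₀)·[C_r·log₁₀(σ'_p/σ'_0) + C_c·log₁₀(σ'_f/σ'_p)]
    = 7.1/1.69 × [0.081×log₁₀(99.8/94.518) + 0.38×log₁₀(103.61/99.8)]
    = 4.2012 × [0.0019129 + 0.006183] = 0.03401 m

S_c ≈ 34 mm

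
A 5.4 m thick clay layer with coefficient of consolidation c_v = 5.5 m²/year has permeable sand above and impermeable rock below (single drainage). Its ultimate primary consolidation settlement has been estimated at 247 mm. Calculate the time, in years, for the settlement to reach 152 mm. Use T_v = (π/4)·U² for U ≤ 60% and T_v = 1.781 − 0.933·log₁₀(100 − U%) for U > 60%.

t ≈ 1.6 years

Drainage path length: H_d = H = 5.4 m (single drainage).
U = S(t)/S_ult = 152/247 = 0.6154.
U > 60%: T_v = 1.781 − 0.933·log₁₀(100 − 61.538) = 0.30217.
t = T_v·H_d²/c_v = 0.30217×5.4²/5.5 = 1.602 years.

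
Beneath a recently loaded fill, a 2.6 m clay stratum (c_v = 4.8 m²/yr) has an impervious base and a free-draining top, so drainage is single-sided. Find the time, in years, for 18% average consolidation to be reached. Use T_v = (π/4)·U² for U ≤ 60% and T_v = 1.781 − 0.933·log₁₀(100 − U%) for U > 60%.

t ≈ 0.0358 years

Drainage path length: H_d = H = 2.6 m (single drainage).
U ≤ 60%: T_v = (π/4)·U² = (π/4)×0.18² = 0.025447.
t = T_v·H_d²/c_v = 0.025447×2.6²/4.8 = 0.03584 years.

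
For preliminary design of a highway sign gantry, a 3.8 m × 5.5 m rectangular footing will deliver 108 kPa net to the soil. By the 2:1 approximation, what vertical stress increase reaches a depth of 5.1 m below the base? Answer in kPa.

By the 2:1 method the load spreads at 1 horizontal : 2 vertical, so at depth z the loaded area has grown by z in each plan dimension:
Δσ = qBL/((B+z)(L+z)) = 108×3.8×5.5/((3.8+5.1)(5.5+5.1)) = 23.926 kPa

Δσ_z ≈ 23.9 kPa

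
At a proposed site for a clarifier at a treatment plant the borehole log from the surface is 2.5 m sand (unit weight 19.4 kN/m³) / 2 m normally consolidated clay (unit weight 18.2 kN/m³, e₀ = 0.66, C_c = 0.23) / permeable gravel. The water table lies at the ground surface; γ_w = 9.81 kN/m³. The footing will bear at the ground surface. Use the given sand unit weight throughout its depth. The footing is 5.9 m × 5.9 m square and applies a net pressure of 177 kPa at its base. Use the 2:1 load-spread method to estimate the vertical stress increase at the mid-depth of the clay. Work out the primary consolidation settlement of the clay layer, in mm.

S_c ≈ 138 mm

Mid-depth of clay below the ground surface: z = 2.5 + 2/2 = 3.5 m.
Total vertical stress at mid-clay: σ_v = 19.4×2.5 + 18.2×1 = 66.7 kPa.
Pore pressure: u = 9.81×(3.5 − 0) = 34.335 kPa.
Initial effective stress: σ'_0 = σ_v − u = 66.7 − 34.335 = 32.365 kPa.
Stress increase at mid-clay by the 2:1 spreading method:
Δσ = qBL/((B+z)(L+z)) = 177×5.9×5.9/((5.9+3.5)(5.9+3.5)) = 69.73 kPa
Final effective stress: σ'_f = σ'_0 + Δσ = 32.365 + 69.73 = 102.09 kPa.
Normally consolidated clay, so the full stress increment lies on the virgin compression line:
S_c = C_c·H/(1+e₀)·log₁₀(σ'_f/σ'_0) = 0.23×2/(1+0.66)×log₁₀(102.09/32.365)
    = 0.27711 × 0.49891 = 0.1383 m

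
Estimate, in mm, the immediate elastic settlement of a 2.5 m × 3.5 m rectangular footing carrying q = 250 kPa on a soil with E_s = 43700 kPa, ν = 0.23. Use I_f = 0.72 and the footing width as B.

Immediate (elastic) settlement: S_e = q·B·(1−ν²)/E_s · I_f.
S_e = 250 × 2.5 × (1 − 0.23²) / 43700 × 0.72
    = 250 × 2.5 × 0.9471 / 43700 × 0.72
    = 0.009753 m = 9.753 mm

S_e ≈ 9.75 mm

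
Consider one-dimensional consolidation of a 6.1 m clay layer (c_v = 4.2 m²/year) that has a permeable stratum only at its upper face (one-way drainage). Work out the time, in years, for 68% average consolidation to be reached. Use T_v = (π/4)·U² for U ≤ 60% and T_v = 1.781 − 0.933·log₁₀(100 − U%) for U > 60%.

t ≈ 3.34 years

Drainage path length: H_d = H = 6.1 m (single drainage).
U > 60%: T_v = 1.781 − 0.933·log₁₀(100 − 68) = 0.3767.
t = T_v·H_d²/c_v = 0.3767×6.1²/4.2 = 3.337 years.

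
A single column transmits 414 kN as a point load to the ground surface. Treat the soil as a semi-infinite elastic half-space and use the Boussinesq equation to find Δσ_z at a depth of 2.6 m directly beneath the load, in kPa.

Δσ_z ≈ 29.2 kPa

Boussinesq vertical stress below a point load on an elastic half-space:
Δσ_z = 3P/(2πz²) · [1 + (r/z)²]^(−5/2)
r/z = 0/2.6 = 0; [1+(r/z)²]^(−5/2) = 1.
Δσ_z = 3×414/(2π×2.6²) × 1 = 29.241 × 1 = 29.24 kPa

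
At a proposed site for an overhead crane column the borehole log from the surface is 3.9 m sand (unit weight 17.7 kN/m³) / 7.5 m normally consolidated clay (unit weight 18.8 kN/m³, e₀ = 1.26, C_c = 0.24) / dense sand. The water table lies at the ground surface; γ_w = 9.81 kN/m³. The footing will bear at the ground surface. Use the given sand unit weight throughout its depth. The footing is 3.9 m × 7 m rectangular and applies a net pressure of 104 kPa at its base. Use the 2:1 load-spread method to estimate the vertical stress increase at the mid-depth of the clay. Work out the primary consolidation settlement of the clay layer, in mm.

Mid-depth of clay below the ground surface: z = 3.9 + 7.5/2 = 7.65 m.
Total vertical stress at mid-clay: σ_v = 17.7×3.9 + 18.8×3.75 = 139.53 kPa.
Pore pressure: u = 9.81×(7.65 − 0) = 75.047 kPa.
Initial effective stress: σ'_0 = σ_v − u = 139.53 − 75.047 = 64.483 kPa.
Stress increase at mid-clay by the 2:1 spreading method:
Δσ = qBL/((B+z)(L+z)) = 104×3.9×7/((3.9+7.65)(7+7.65)) = 16.779 kPa
Final effective stress: σ'_f = σ'_0 + Δσ = 64.483 + 16.779 = 81.262 kPa.
Normally consolidated clay, so the full stress increment lies on the virgin compression line:
S_c = C_c·H/(1+e₀)·log₁₀(σ'_f/σ'_0) = 0.24×7.5/(1+1.26)×log₁₀(81.262/64.483)
    = 0.79646 × 0.10044 = 0.08 m

S_c ≈ 80 mm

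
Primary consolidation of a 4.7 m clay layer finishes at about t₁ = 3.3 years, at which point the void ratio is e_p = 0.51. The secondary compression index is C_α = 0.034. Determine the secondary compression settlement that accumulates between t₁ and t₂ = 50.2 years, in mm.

Secondary compression: S_s = C_α·H/(1+e_p)·log₁₀(t₂/t₁)
S_s = 0.034×4.7/(1+0.51)×log₁₀(50.2/3.3)
    = 0.1058 × 1.182 = 0.1251 m

S_s ≈ 125 mm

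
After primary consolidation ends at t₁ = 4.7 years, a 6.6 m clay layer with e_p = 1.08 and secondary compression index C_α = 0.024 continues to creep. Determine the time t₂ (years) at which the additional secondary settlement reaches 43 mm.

S_s = C_α·H/(1+e_p)·log₁₀(t₂/t₁) ⇒ log₁₀(t₂/t₁) = S_s·(1+e_p)/(C_α·H).
log₁₀(t₂/t₁) = 0.043 × (1+1.08) / (0.024×6.6) = 0.5646
t₂ = t₁ × 10^0.5646 = 4.7 × 3.67 = 17.25 years

t₂ ≈ 17.2 years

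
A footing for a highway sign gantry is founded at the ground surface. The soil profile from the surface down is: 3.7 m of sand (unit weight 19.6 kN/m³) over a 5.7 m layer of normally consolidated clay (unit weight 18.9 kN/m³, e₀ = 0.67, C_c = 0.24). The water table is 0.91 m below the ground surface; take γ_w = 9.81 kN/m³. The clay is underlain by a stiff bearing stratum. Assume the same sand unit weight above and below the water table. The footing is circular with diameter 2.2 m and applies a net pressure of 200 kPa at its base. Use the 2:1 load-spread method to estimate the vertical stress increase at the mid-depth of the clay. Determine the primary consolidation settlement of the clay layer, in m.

Mid-depth of clay below the ground surface: z = 3.7 + 5.7/2 = 6.55 m.
Total vertical stress at mid-clay: σ_v = 19.6×3.7 + 18.9×2.85 = 126.39 kPa.
Pore pressure: u = 9.81×(6.55 − 0.91) = 55.328 kPa.
Initial effective stress: σ'_0 = σ_v − u = 126.39 − 55.328 = 71.062 kPa.
Stress increase at mid-clay by the 2:1 spreading method:
Δσ ≈ qD²/(D+z)² = 200×2.2²/(2.2+6.55)² = 12.643 kPa
Final effective stress: σ'_f = σ'_0 + Δσ = 71.062 + 12.643 = 83.705 kPa.
Normally consolidated clay, so the full stress increment lies on the virgin compression line:
S_c = C_c·H/(1+e₀)·log₁₀(σ'_f/σ'_0) = 0.24×5.7/(1+0.67)×log₁₀(83.705/71.062)
    = 0.81916 × 0.071114 = 0.05825 m

S_c ≈ 0.0583 m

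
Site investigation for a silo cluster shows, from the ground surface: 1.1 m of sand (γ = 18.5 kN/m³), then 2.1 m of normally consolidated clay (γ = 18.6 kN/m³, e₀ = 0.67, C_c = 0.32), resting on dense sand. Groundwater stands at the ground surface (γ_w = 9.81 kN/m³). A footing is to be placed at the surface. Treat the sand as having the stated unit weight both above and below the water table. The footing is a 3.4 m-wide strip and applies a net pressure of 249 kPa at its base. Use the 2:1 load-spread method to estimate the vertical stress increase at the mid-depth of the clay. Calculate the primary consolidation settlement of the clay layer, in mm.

S_c ≈ 386 mm

Mid-depth of clay below the ground surface: z = 1.1 + 2.1/2 = 2.15 m.
Total vertical stress at mid-clay: σ_v = 18.5×1.1 + 18.6×1.05 = 39.88 kPa.
Pore pressure: u = 9.81×(2.15 − 0) = 21.091 kPa.
Initial effective stress: σ'_0 = σ_v − u = 39.88 − 21.091 = 18.789 kPa.
Stress increase at mid-clay by the 2:1 spreading method:
Δσ = qB/(B+z) = 249×3.4/(3.4+2.15) = 152.54 kPa
Final effective stress: σ'_f = σ'_0 + Δσ = 18.789 + 152.54 = 171.33 kPa.
Normally consolidated clay, so the full stress increment lies on the virgin compression line:
S_c = C_c·H/(1+e₀)·log₁₀(σ'_f/σ'_0) = 0.32×2.1/(1+0.67)×log₁₀(171.33/18.789)
    = 0.4024 × 0.95993 = 0.3863 m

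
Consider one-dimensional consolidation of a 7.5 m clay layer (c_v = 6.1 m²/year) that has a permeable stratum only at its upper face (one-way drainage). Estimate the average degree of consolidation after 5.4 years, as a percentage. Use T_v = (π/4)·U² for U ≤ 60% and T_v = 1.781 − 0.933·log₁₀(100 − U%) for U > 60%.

Drainage path length: H_d = H = 7.5 m (single drainage).
T_v = c_v·t/H_d² = 6.1×5.4/7.5² = 0.5856.
T_v = 0.5856 corresponds to the U > 60% branch:
U = 1 − 10^((1.781 − T_v)/0.933)/100 = 0.8089

U ≈ 80.9 %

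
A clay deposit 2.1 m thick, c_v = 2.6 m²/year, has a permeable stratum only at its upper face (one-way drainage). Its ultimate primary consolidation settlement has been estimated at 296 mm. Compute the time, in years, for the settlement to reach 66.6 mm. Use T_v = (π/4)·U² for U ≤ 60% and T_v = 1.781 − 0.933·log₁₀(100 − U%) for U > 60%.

Drainage path length: H_d = H = 2.1 m (single drainage).
U = S(t)/S_ult = 66.6/296 = 0.225.
U ≤ 60%: T_v = (π/4)·U² = (π/4)×0.225² = 0.039761.
t = T_v·H_d²/c_v = 0.039761×2.1²/2.6 = 0.06744 years.

t ≈ 0.0674 years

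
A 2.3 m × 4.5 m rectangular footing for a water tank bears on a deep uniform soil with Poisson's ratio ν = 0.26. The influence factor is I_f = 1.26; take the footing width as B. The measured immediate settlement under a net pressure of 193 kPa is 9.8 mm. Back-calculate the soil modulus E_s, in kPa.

E_s ≈ 53200 kPa

S_e = q·B·(1−ν²)/E_s · I_f  ⇒  E_s = q·B·(1−ν²)·I_f / S_e.
E_s = 193 × 2.3 × 0.9324 × 1.26 / 0.0098 = 53210 kPa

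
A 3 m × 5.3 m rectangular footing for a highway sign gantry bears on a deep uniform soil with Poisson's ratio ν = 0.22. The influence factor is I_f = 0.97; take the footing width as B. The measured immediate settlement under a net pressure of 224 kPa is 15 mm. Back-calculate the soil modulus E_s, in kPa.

S_e = q·B·(1−ν²)/E_s · I_f  ⇒  E_s = q·B·(1−ν²)·I_f / S_e.
E_s = 224 × 3 × 0.9516 × 0.97 / 0.015 = 41350 kPa

E_s ≈ 41400 kPa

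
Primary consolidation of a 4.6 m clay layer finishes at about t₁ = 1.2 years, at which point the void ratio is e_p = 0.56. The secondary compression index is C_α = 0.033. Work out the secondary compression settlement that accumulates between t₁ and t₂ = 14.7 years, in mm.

S_s ≈ 106 mm

Secondary compression: S_s = C_α·H/(1+e_p)·log₁₀(t₂/t₁)
S_s = 0.033×4.6/(1+0.56)×log₁₀(14.7/1.2)
    = 0.09731 × 1.088 = 0.1059 m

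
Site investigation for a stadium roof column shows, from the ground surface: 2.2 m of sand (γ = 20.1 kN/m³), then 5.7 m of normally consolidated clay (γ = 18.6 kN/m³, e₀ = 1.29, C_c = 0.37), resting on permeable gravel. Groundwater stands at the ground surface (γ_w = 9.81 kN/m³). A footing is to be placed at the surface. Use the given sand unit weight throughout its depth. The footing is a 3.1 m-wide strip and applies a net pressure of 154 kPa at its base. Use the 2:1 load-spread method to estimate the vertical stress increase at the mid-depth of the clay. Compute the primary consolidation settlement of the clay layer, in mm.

S_c ≈ 320 mm

Mid-depth of clay below the ground surface: z = 2.2 + 5.7/2 = 5.05 m.
Total vertical stress at mid-clay: σ_v = 20.1×2.2 + 18.6×2.85 = 97.23 kPa.
Pore pressure: u = 9.81×(5.05 − 0) = 49.541 kPa.
Initial effective stress: σ'_0 = σ_v − u = 97.23 − 49.541 = 47.689 kPa.
Stress increase at mid-clay by the 2:1 spreading method:
Δσ = qB/(B+z) = 154×3.1/(3.1+5.05) = 58.577 kPa
Final effective stress: σ'_f = σ'_0 + Δσ = 47.689 + 58.577 = 106.27 kPa.
Normally consolidated clay, so the full stress increment lies on the virgin compression line:
S_c = C_c·H/(1+e₀)·log₁₀(σ'_f/σ'_0) = 0.37×5.7/(1+1.29)×log₁₀(106.27/47.689)
    = 0.92096 × 0.34799 = 0.3205 m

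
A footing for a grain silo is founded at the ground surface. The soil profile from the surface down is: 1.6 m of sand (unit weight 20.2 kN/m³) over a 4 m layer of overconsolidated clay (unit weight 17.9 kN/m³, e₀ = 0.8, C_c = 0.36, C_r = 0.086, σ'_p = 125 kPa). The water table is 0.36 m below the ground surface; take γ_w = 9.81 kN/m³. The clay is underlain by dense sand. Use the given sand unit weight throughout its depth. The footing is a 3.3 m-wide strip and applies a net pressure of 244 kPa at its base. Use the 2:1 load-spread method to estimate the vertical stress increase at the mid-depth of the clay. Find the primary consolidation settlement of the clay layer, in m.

S_c ≈ 0.173 m

Mid-depth of clay below the ground surface: z = 1.6 + 4/2 = 3.6 m.
Total vertical stress at mid-clay: σ_v = 20.2×1.6 + 17.9×2 = 68.12 kPa.
Pore pressure: u = 9.81×(3.6 − 0.36) = 31.784 kPa.
Initial effective stress: σ'_0 = σ_v − u = 68.12 − 31.784 = 36.336 kPa.
Stress increase at mid-clay by the 2:1 spreading method:
Δσ = qB/(B+z) = 244×3.3/(3.3+3.6) = 116.7 kPa
Final effective stress: σ'_f = 36.336 + 116.7 = 153.04 kPa.
σ'_f = 153.04 > σ'_p = 125 kPa, so the stress path crosses the preconsolidation pressure — recompression up to σ'_p, then virgin compression beyond:
S_c = H/(1+e₀)·[C_r·log₁₀(σ'_p/σ'_0) + C_c·log₁₀(σ'_f/σ'_p)]
    = 4/1.8 × [0.086×log₁₀(125/36.336) + 0.36×log₁₀(153.04/125)]
    = 2.2222 × [0.046145 + 0.031642] = 0.1729 m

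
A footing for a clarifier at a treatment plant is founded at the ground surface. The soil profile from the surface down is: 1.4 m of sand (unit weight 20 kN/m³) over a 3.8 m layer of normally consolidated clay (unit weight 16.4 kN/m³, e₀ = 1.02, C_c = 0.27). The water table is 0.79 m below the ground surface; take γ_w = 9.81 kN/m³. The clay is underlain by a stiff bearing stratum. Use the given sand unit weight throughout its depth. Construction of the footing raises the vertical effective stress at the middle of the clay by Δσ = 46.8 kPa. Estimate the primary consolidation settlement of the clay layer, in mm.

Mid-depth of clay below the ground surface: z = 1.4 + 3.8/2 = 3.3 m.
Total vertical stress at mid-clay: σ_v = 20×1.4 + 16.4×1.9 = 59.16 kPa.
Pore pressure: u = 9.81×(3.3 − 0.79) = 24.623 kPa.
Initial effective stress: σ'_0 = σ_v − u = 59.16 − 24.623 = 34.537 kPa.
Final effective stress: σ'_f = σ'_0 + Δσ = 34.537 + 46.8 = 81.337 kPa.
Normally consolidated clay, so the full stress increment lies on the virgin compression line:
S_c = C_c·H/(1+e₀)·log₁₀(σ'_f/σ'_0) = 0.27×3.8/(1+1.02)×log₁₀(81.337/34.537)
    = 0.50792 × 0.372 = 0.1889 m

S_c ≈ 189 mm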